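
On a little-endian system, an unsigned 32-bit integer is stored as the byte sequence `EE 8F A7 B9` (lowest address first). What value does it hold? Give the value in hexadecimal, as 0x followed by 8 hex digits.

0xB9A78FEE

In little-endian order the low byte comes first in memory.
Reassemble most-significant byte first: B9 A7 8F EE → 0xB9A78FEE.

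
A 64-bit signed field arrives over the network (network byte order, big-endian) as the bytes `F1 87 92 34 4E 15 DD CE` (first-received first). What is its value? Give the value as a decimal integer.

-1042704035366969906

Big-endian stores the most-significant byte at the lowest address.
The bytes are already most-significant first: 0xF18792344E15DDCE.
Top bit is set, so as a signed 64-bit value this is 0xF18792344E15DDCE − 2^64 = -1042704035366969906.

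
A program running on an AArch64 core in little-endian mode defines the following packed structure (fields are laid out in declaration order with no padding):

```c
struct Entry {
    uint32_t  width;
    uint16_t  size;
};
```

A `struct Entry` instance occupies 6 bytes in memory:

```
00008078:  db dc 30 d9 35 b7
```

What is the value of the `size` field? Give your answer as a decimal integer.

46901

`size` follows `width` (4 bytes), so it starts at byte offset 4 and occupies 2 bytes.
Bytes at offsets 4..5: 35 B7.
Little-endian: lowest address holds the least-significant byte.
Reassemble most-significant byte first: B7 35 → 0xB735.
0xB735 = 46901.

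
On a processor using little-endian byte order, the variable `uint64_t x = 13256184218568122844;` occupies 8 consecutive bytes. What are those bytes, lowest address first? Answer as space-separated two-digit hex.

DC 61 E4 00 50 6D F7 B7

13256184218568122844 in hexadecimal, padded to 64 bits, is 0xB7F76D5000E461DC.
Split into bytes (most-significant first): B7 F7 6D 50 00 E4 61 DC.
In little-endian order the low byte comes first in memory.
So at ascending addresses the bytes are DC 61 E4 00 50 6D F7 B7.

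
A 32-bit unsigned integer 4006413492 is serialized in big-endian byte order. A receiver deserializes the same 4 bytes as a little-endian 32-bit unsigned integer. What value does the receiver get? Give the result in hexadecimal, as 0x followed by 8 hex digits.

0xB404CDEE

4006413492 in 32-bit hexadecimal is 0xEECD04B4.
Stored big-endian, the bytes at ascending addresses are EE CD 04 B4.
Read back as little-endian, the first byte is least significant, giving 0xB404CDEE.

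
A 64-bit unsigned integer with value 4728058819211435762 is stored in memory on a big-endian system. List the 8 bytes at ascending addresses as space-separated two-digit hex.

4728058819211435762 in hexadecimal, padded to 64 bits, is 0x419D70721C401EF2.
Split into bytes (most-significant first): 41 9D 70 72 1C 40 1E F2.
Big-endian stores the most-significant byte at the lowest address.
So the memory order matches the most-significant-first order: 41 9D 70 72 1C 40 1E F2.

41 9D 70 72 1C 40 1E F2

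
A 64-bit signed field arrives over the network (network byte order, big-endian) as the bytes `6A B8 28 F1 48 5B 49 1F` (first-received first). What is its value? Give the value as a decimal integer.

Big-endian: lowest address holds the most-significant byte.
The bytes are already most-significant first: 0x6AB828F1485B491F.
0x6AB828F1485B491F = 7689941380501293343.

7689941380501293343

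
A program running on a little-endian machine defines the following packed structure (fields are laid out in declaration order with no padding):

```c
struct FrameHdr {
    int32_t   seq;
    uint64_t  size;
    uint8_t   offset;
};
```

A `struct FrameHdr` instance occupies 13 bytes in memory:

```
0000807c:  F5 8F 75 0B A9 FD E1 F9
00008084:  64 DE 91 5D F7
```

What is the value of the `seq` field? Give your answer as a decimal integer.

192253941

`seq` is the first field, at byte offset 0, occupying 4 bytes.
Bytes at offsets 0..3: F5 8F 75 0B.
In little-endian order the low byte comes first in memory.
Reassemble most-significant byte first: 0B 75 8F F5 → 0x0B758FF5.
0x0B758FF5 = 192253941.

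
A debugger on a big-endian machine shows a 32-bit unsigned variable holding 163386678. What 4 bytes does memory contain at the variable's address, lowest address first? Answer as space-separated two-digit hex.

163386678 in hexadecimal, padded to 32 bits, is 0x09BD1536.
Split into bytes (most-significant first): 09 BD 15 36.
Big-endian stores the most-significant byte at the lowest address.
So the memory order matches the most-significant-first order: 09 BD 15 36.

09 BD 15 36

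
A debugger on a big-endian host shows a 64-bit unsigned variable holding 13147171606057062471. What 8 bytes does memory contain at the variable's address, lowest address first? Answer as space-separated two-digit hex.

B6 74 22 EB 44 22 10 47

13147171606057062471 in hexadecimal, padded to 64 bits, is 0xB67422EB44221047.
Split into bytes (most-significant first): B6 74 22 EB 44 22 10 47.
Big-endian: lowest address holds the most-significant byte.
So the memory order matches the most-significant-first order: B6 74 22 EB 44 22 10 47.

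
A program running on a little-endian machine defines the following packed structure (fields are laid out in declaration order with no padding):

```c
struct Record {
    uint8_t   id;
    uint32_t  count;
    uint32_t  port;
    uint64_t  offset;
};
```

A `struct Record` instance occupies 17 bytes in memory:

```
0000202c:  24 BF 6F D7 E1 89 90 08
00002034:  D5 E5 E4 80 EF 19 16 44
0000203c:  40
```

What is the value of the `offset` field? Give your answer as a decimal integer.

4630850617491907813

`offset` follows `id` (1 B), `count` (4 B), `port` (4 B), so it starts at offset 1 + 4 + 4 = 9 and occupies 8 bytes.
Bytes at offsets 9..16: E5 E4 80 EF 19 16 44 40.
Little-endian stores the least-significant byte at the lowest address.
Reassemble most-significant byte first: 40 44 16 19 EF 80 E4 E5 → 0x40441619EF80E4E5.
0x40441619EF80E4E5 = 4630850617491907813.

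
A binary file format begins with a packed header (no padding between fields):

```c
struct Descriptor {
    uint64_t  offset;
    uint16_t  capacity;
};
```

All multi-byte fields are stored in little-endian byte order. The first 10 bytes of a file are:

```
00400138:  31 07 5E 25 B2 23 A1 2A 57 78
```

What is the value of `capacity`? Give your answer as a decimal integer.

`capacity` follows `offset` (8 bytes), so it starts at byte offset 8 and occupies 2 bytes.
Bytes at offsets 8..9: 57 78.
Little-endian stores the least-significant byte at the lowest address.
Reassemble most-significant byte first: 78 57 → 0x7857.
0x7857 = 30807.

30807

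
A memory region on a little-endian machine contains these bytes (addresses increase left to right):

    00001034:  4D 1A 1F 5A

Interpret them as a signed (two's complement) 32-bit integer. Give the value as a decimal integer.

1511987789

Little-endian stores the least-significant byte at the lowest address.
Reassemble most-significant byte first: 5A 1F 1A 4D → 0x5A1F1A4D.
0x5A1F1A4D = 1511987789.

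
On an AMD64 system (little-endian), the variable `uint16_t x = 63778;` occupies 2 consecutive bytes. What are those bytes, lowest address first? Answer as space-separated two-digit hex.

22 F9

63778 in hexadecimal, padded to 16 bits, is 0xF922.
Split into bytes (most-significant first): F9 22.
In little-endian order the low byte comes first in memory.
So at ascending addresses the bytes are 22 F9.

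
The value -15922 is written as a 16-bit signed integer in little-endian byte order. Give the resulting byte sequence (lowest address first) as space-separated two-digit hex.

Two's complement of -15922 in 16 bits: 15922 = 0x3E32; invert → 0xC1CD; add 1 → 0xC1CE.
Split into bytes (most-significant first): C1 CE.
Little-endian stores the least-significant byte at the lowest address.
So at ascending addresses the bytes are CE C1.

CE C1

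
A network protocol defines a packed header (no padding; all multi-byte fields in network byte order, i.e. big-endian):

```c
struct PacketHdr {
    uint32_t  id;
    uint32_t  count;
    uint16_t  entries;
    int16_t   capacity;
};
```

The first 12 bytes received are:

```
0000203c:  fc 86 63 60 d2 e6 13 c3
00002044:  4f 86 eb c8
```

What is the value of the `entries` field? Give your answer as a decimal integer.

`entries` follows `id` (4 B), `count` (4 B), so it starts at offset 4 + 4 = 8 and occupies 2 bytes.
Bytes at offsets 8..9: 4F 86.
Big-endian stores the most-significant byte at the lowest address.
The bytes are already most-significant first: 0x4F86.
0x4F86 = 20358.

20358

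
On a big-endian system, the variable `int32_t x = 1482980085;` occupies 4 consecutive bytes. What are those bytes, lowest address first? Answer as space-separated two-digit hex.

1482980085 in hexadecimal, padded to 32 bits, is 0x58647AF5.
Split into bytes (most-significant first): 58 64 7A F5.
Big-endian: lowest address holds the most-significant byte.
So the memory order matches the most-significant-first order: 58 64 7A F5.

58 64 7A F5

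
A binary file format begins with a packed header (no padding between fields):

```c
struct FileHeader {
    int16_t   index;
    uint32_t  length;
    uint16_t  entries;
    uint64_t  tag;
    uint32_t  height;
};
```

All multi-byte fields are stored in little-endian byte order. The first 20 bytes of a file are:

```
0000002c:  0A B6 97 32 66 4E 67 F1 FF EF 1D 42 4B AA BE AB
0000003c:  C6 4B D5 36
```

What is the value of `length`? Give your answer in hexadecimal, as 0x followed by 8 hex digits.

`length` follows `index` (2 bytes), so it starts at byte offset 2 and occupies 4 bytes.
Bytes at offsets 2..5: 97 32 66 4E.
In little-endian order the low byte comes first in memory.
Reassemble most-significant byte first: 4E 66 32 97 → 0x4E663297.

0x4E663297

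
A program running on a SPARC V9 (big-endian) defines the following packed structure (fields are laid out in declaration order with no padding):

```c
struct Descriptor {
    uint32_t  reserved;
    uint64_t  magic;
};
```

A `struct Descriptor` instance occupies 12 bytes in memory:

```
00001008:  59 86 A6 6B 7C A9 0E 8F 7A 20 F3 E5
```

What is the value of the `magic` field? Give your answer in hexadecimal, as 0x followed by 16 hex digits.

0x7CA90E8F7A20F3E5

`magic` follows `reserved` (4 bytes), so it starts at byte offset 4 and occupies 8 bytes.
Bytes at offsets 4..11: 7C A9 0E 8F 7A 20 F3 E5.
Big-endian: lowest address holds the most-significant byte.
The bytes are already most-significant first: 0x7CA90E8F7A20F3E5.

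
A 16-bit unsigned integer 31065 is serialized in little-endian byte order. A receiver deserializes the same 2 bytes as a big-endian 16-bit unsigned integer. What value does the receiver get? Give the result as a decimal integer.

22905

31065 in 16-bit hexadecimal is 0x7959.
Stored little-endian, the bytes at ascending addresses are 59 79.
Read back as big-endian, the last byte is least significant, giving 0x5979.
0x5979 = 22905.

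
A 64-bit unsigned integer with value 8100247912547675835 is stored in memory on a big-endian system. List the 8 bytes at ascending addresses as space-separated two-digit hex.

70 69 DC 8F 3C 00 EE BB

8100247912547675835 in hexadecimal, padded to 64 bits, is 0x7069DC8F3C00EEBB.
Split into bytes (most-significant first): 70 69 DC 8F 3C 00 EE BB.
Big-endian stores the most-significant byte at the lowest address.
So the memory order matches the most-significant-first order: 70 69 DC 8F 3C 00 EE BB.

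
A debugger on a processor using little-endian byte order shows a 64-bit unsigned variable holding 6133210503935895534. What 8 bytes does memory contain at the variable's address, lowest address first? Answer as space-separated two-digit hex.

6133210503935895534 in hexadecimal, padded to 64 bits, is 0x551D8A754BCB27EE.
Split into bytes (most-significant first): 55 1D 8A 75 4B CB 27 EE.
In little-endian order the low byte comes first in memory.
So at ascending addresses the bytes are EE 27 CB 4B 75 8A 1D 55.

EE 27 CB 4B 75 8A 1D 55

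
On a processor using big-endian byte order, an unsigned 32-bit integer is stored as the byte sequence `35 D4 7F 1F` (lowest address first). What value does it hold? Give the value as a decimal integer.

Big-endian stores the most-significant byte at the lowest address.
The bytes are already most-significant first: 0x35D47F1F.
0x35D47F1F = 903118623.

903118623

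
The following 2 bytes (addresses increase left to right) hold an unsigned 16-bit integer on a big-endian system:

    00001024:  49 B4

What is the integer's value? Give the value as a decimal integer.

Big-endian stores the most-significant byte at the lowest address.
The bytes are already most-significant first: 0x49B4.
0x49B4 = 18868.

18868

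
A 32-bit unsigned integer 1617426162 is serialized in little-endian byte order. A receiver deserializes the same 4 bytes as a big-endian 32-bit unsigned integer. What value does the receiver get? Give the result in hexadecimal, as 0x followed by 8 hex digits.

1617426162 in 32-bit hexadecimal is 0x6067F6F2.
Stored little-endian, the bytes at ascending addresses are F2 F6 67 60.
Read back as big-endian, the last byte is least significant, giving 0xF2F66760.

0xF2F66760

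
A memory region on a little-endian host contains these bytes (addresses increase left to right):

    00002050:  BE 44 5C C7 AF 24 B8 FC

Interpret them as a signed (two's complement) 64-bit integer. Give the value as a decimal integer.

-236398643054361410

In little-endian order the low byte comes first in memory.
Reassemble most-significant byte first: FC B8 24 AF C7 5C 44 BE → 0xFCB824AFC75C44BE.
Top bit is set, so as a signed 64-bit value this is 0xFCB824AFC75C44BE − 2^64 = -236398643054361410.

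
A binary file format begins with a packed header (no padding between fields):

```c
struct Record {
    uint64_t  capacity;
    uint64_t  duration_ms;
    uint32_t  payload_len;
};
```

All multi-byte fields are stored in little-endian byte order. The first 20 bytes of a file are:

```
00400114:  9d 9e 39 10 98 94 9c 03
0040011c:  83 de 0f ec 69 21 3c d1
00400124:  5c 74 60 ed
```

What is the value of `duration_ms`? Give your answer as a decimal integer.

15076962391345323651

`duration_ms` follows `capacity` (8 bytes), so it starts at byte offset 8 and occupies 8 bytes.
Bytes at offsets 8..15: 83 DE 0F EC 69 21 3C D1.
Little-endian stores the least-significant byte at the lowest address.
Reassemble most-significant byte first: D1 3C 21 69 EC 0F DE 83 → 0xD13C2169EC0FDE83.
0xD13C2169EC0FDE83 = 15076962391345323651.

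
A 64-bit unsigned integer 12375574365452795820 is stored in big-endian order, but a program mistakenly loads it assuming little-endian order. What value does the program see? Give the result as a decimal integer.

12429721770739613355

12375574365452795820 in 64-bit hexadecimal is 0xABBEDF51183E7FAC.
Stored big-endian, the bytes at ascending addresses are AB BE DF 51 18 3E 7F AC.
Read back as little-endian, the first byte is least significant, giving 0xAC7F3E1851DFBEAB.
0xAC7F3E1851DFBEAB = 12429721770739613355.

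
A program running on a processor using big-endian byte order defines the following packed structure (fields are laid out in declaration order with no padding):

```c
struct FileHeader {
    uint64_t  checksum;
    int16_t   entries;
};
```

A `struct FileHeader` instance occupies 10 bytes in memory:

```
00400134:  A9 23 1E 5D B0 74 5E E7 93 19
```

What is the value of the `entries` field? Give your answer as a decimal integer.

-27879

`entries` follows `checksum` (8 bytes), so it starts at byte offset 8 and occupies 2 bytes.
Bytes at offsets 8..9: 93 19.
In big-endian order the high byte comes first in memory.
The bytes are already most-significant first: 0x9319.
Top bit is set, so as a signed 16-bit value this is 0x9319 − 2^16 = -27879.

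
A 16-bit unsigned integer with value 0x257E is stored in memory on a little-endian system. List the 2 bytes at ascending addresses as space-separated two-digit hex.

7E 25

Split into bytes (most-significant first): 25 7E.
Little-endian: lowest address holds the least-significant byte.
So at ascending addresses the bytes are 7E 25.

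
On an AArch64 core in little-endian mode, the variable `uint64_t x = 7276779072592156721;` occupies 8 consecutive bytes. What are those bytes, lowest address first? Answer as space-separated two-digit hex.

7276779072592156721 in hexadecimal, padded to 64 bits, is 0x64FC500332DA1831.
Split into bytes (most-significant first): 64 FC 50 03 32 DA 18 31.
Little-endian: lowest address holds the least-significant byte.
So at ascending addresses the bytes are 31 18 DA 32 03 50 FC 64.

31 18 DA 32 03 50 FC 64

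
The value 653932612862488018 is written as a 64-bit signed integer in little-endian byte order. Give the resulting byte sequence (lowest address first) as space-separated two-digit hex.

D2 2D B6 28 3F 3C 13 09

653932612862488018 in hexadecimal, padded to 64 bits, is 0x09133C3F28B62DD2.
Split into bytes (most-significant first): 09 13 3C 3F 28 B6 2D D2.
In little-endian order the low byte comes first in memory.
So at ascending addresses the bytes are D2 2D B6 28 3F 3C 13 09.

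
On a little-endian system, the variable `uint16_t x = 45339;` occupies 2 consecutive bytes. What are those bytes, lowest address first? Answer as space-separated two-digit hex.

45339 in hexadecimal, padded to 16 bits, is 0xB11B.
Split into bytes (most-significant first): B1 1B.
Little-endian stores the least-significant byte at the lowest address.
So at ascending addresses the bytes are 1B B1.

1B B1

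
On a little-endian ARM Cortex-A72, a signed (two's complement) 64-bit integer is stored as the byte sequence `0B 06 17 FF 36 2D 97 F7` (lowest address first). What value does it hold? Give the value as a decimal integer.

-605965910626859509

Little-endian stores the least-significant byte at the lowest address.
Reassemble most-significant byte first: F7 97 2D 36 FF 17 06 0B → 0xF7972D36FF17060B.
Top bit is set, so as a signed 64-bit value this is 0xF7972D36FF17060B − 2^64 = -605965910626859509.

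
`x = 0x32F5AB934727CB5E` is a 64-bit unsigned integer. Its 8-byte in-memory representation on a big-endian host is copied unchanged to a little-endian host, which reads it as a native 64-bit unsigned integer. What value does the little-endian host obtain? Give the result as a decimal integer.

Stored big-endian, the bytes at ascending addresses are 32 F5 AB 93 47 27 CB 5E.
Read back as little-endian, the first byte is least significant, giving 0x5ECB274793ABF532.
0x5ECB274793ABF532 = 6830596448211170610.

6830596448211170610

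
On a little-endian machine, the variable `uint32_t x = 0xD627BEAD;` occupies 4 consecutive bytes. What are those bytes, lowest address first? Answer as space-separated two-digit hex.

AD BE 27 D6

Split into bytes (most-significant first): D6 27 BE AD.
In little-endian order the low byte comes first in memory.
So at ascending addresses the bytes are AD BE 27 D6.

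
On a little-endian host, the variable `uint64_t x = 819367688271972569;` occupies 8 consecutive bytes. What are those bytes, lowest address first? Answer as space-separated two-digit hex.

819367688271972569 in hexadecimal, padded to 64 bits, is 0x0B5EFA923FE248D9.
Split into bytes (most-significant first): 0B 5E FA 92 3F E2 48 D9.
Little-endian stores the least-significant byte at the lowest address.
So at ascending addresses the bytes are D9 48 E2 3F 92 FA 5E 0B.

D9 48 E2 3F 92 FA 5E 0B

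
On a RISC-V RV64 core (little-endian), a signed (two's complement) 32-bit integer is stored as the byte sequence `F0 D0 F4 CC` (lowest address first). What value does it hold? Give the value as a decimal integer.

Little-endian: lowest address holds the least-significant byte.
Reassemble most-significant byte first: CC F4 D0 F0 → 0xCCF4D0F0.
Top bit is set, so as a signed 32-bit value this is 0xCCF4D0F0 − 2^32 = -856370960.

-856370960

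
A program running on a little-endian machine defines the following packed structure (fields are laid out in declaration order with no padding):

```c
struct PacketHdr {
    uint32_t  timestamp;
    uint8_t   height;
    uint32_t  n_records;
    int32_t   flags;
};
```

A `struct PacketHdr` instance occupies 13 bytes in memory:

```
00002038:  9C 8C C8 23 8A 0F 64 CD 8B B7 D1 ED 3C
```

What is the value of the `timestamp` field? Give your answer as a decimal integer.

`timestamp` is the first field, at byte offset 0, occupying 4 bytes.
Bytes at offsets 0..3: 9C 8C C8 23.
In little-endian order the low byte comes first in memory.
Reassemble most-significant byte first: 23 C8 8C 9C → 0x23C88C9C.
0x23C88C9C = 600345756.

600345756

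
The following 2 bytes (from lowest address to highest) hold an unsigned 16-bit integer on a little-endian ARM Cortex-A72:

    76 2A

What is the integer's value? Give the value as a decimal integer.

10870

In little-endian order the low byte comes first in memory.
Reassemble most-significant byte first: 2A 76 → 0x2A76.
0x2A76 = 10870.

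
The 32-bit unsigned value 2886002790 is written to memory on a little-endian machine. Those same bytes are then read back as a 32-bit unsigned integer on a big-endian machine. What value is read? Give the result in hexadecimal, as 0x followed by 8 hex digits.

2886002790 in 32-bit hexadecimal is 0xAC04E866.
Stored little-endian, the bytes at ascending addresses are 66 E8 04 AC.
Read back as big-endian, the last byte is least significant, giving 0x66E804AC.

0x66E804AC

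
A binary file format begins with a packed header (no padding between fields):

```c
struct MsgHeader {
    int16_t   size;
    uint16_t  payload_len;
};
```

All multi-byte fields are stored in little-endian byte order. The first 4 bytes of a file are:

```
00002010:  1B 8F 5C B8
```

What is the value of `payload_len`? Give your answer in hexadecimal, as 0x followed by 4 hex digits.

0xB85C

`payload_len` follows `size` (2 bytes), so it starts at byte offset 2 and occupies 2 bytes.
Bytes at offsets 2..3: 5C B8.
Little-endian: lowest address holds the least-significant byte.
Reassemble most-significant byte first: B8 5C → 0xB85C.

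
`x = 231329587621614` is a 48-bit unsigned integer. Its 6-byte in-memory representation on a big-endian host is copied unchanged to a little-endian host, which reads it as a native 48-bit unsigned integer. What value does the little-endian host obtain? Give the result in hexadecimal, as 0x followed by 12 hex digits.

231329587621614 in 48-bit hexadecimal is 0xD2649DE56EEE.
Stored big-endian, the bytes at ascending addresses are D2 64 9D E5 6E EE.
Read back as little-endian, the first byte is least significant, giving 0xEE6EE59D64D2.

0xEE6EE59D64D2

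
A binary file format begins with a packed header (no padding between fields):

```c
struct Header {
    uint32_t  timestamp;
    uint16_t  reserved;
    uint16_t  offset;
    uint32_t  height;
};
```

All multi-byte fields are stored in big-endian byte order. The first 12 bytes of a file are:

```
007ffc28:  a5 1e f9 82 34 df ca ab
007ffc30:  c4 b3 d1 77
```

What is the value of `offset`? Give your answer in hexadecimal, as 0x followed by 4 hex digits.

0xCAAB

`offset` follows `timestamp` (4 B), `reserved` (2 B), so it starts at offset 4 + 2 = 6 and occupies 2 bytes.
Bytes at offsets 6..7: CA AB.
Big-endian: lowest address holds the most-significant byte.
The bytes are already most-significant first: 0xCAAB.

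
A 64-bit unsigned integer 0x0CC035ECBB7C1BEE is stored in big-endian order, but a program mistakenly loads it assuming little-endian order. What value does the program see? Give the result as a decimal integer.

17157444351961710604

Stored big-endian, the bytes at ascending addresses are 0C C0 35 EC BB 7C 1B EE.
Read back as little-endian, the first byte is least significant, giving 0xEE1B7CBBEC35C00C.
0xEE1B7CBBEC35C00C = 17157444351961710604.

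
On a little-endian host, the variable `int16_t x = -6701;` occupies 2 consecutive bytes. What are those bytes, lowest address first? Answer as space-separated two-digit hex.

D3 E5

Two's complement of -6701 in 16 bits: 6701 = 0x1A2D; invert → 0xE5D2; add 1 → 0xE5D3.
Split into bytes (most-significant first): E5 D3.
Little-endian: lowest address holds the least-significant byte.
So at ascending addresses the bytes are D3 E5.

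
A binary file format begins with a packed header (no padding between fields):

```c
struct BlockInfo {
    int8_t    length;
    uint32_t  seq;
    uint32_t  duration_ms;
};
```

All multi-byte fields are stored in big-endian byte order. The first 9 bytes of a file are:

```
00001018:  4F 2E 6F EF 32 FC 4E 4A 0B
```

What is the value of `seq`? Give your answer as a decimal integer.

779087666

`seq` follows `length` (1 byte), so it starts at byte offset 1 and occupies 4 bytes.
Bytes at offsets 1..4: 2E 6F EF 32.
In big-endian order the high byte comes first in memory.
The bytes are already most-significant first: 0x2E6FEF32.
0x2E6FEF32 = 779087666.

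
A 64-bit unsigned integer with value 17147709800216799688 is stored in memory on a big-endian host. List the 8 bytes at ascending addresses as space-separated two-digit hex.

17147709800216799688 in hexadecimal, padded to 64 bits, is 0xEDF8E735F96829C8.
Split into bytes (most-significant first): ED F8 E7 35 F9 68 29 C8.
Big-endian stores the most-significant byte at the lowest address.
So the memory order matches the most-significant-first order: ED F8 E7 35 F9 68 29 C8.

ED F8 E7 35 F9 68 29 C8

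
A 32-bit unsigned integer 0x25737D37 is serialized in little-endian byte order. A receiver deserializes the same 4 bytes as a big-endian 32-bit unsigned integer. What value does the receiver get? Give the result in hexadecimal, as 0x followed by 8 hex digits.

Stored little-endian, the bytes at ascending addresses are 37 7D 73 25.
Read back as big-endian, the last byte is least significant, giving 0x377D7325.

0x377D7325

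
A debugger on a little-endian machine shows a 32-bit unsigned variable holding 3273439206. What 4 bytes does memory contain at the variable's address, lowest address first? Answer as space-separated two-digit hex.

E6 B7 1C C3

3273439206 in hexadecimal, padded to 32 bits, is 0xC31CB7E6.
Split into bytes (most-significant first): C3 1C B7 E6.
Little-endian stores the least-significant byte at the lowest address.
So at ascending addresses the bytes are E6 B7 1C C3.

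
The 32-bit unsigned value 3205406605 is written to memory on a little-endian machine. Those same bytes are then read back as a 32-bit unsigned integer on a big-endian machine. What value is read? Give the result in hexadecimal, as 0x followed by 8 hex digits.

0x8D9F0EBF

3205406605 in 32-bit hexadecimal is 0xBF0E9F8D.
Stored little-endian, the bytes at ascending addresses are 8D 9F 0E BF.
Read back as big-endian, the last byte is least significant, giving 0x8D9F0EBF.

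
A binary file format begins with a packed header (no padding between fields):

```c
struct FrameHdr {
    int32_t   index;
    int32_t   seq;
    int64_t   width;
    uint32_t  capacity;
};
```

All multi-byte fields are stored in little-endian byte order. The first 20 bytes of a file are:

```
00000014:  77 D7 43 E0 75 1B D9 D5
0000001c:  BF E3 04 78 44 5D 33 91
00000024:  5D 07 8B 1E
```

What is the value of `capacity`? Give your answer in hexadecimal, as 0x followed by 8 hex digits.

0x1E8B075D

`capacity` follows `index` (4 B), `seq` (4 B), `width` (8 B), so it starts at offset 4 + 4 + 8 = 16 and occupies 4 bytes.
Bytes at offsets 16..19: 5D 07 8B 1E.
Little-endian: lowest address holds the least-significant byte.
Reassemble most-significant byte first: 1E 8B 07 5D → 0x1E8B075D.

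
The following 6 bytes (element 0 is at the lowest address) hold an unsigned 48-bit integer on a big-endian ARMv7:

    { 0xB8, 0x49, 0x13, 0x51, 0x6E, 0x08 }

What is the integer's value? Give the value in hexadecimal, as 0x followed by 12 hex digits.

0xB84913516E08

In big-endian order the high byte comes first in memory.
The bytes are already most-significant first: 0xB84913516E08.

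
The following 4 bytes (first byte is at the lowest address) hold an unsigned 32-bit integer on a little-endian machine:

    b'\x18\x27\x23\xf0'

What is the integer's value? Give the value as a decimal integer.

4028835608

In little-endian order the low byte comes first in memory.
Reassemble most-significant byte first: F0 23 27 18 → 0xF0232718.
0xF0232718 = 4028835608.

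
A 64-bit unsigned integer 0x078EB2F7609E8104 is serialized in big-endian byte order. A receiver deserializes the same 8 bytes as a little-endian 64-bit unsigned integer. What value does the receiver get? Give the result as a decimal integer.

324714787457109511

Stored big-endian, the bytes at ascending addresses are 07 8E B2 F7 60 9E 81 04.
Read back as little-endian, the first byte is least significant, giving 0x04819E60F7B28E07.
0x04819E60F7B28E07 = 324714787457109511.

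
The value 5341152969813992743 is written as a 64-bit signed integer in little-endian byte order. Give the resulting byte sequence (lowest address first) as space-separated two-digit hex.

5341152969813992743 in hexadecimal, padded to 64 bits, is 0x4A1F9653D0C92527.
Split into bytes (most-significant first): 4A 1F 96 53 D0 C9 25 27.
Little-endian stores the least-significant byte at the lowest address.
So at ascending addresses the bytes are 27 25 C9 D0 53 96 1F 4A.

27 25 C9 D0 53 96 1F 4A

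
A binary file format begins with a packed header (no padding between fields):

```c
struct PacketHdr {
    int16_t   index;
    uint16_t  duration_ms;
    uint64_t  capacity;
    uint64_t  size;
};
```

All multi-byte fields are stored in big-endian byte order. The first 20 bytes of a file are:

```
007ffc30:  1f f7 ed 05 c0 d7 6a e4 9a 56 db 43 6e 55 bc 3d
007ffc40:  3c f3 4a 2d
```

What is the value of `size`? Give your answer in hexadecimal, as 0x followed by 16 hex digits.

0x6E55BC3D3CF34A2D

`size` follows `index` (2 B), `duration_ms` (2 B), `capacity` (8 B), so it starts at offset 2 + 2 + 8 = 12 and occupies 8 bytes.
Bytes at offsets 12..19: 6E 55 BC 3D 3C F3 4A 2D.
Big-endian: lowest address holds the most-significant byte.
The bytes are already most-significant first: 0x6E55BC3D3CF34A2D.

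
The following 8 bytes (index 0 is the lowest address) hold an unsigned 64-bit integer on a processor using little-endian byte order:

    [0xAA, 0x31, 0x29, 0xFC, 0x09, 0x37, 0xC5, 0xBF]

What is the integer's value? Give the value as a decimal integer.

13818511547681026474

Little-endian stores the least-significant byte at the lowest address.
Reassemble most-significant byte first: BF C5 37 09 FC 29 31 AA → 0xBFC53709FC2931AA.
0xBFC53709FC2931AA = 13818511547681026474.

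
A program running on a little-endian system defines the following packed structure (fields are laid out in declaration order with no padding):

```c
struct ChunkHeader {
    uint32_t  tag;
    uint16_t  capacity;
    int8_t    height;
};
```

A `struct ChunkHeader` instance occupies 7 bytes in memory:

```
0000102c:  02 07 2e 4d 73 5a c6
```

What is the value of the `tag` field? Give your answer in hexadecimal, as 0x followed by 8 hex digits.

0x4D2E0702

`tag` is the first field, at byte offset 0, occupying 4 bytes.
Bytes at offsets 0..3: 02 07 2E 4D.
Little-endian: lowest address holds the least-significant byte.
Reassemble most-significant byte first: 4D 2E 07 02 → 0x4D2E0702.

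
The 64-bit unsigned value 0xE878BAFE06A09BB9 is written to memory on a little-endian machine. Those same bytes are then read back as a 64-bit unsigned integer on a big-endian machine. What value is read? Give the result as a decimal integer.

Stored little-endian, the bytes at ascending addresses are B9 9B A0 06 FE BA 78 E8.
Read back as big-endian, the last byte is least significant, giving 0xB99BA006FEBA78E8.
0xB99BA006FEBA78E8 = 13374459470310701288.

13374459470310701288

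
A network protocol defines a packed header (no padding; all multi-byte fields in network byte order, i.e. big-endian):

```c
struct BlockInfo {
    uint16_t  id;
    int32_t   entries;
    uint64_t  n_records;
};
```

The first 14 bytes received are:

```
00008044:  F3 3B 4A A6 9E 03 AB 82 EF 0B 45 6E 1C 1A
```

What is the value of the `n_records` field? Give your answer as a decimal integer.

`n_records` follows `id` (2 B), `entries` (4 B), so it starts at offset 2 + 4 = 6 and occupies 8 bytes.
Bytes at offsets 6..13: AB 82 EF 0B 45 6E 1C 1A.
Big-endian stores the most-significant byte at the lowest address.
The bytes are already most-significant first: 0xAB82EF0B456E1C1A.
0xAB82EF0B456E1C1A = 12358703159146585114.

12358703159146585114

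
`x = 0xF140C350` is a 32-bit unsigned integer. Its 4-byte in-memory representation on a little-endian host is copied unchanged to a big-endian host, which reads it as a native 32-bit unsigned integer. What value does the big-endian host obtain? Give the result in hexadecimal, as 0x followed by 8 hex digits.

0x50C340F1

Stored little-endian, the bytes at ascending addresses are 50 C3 40 F1.
Read back as big-endian, the last byte is least significant, giving 0x50C340F1.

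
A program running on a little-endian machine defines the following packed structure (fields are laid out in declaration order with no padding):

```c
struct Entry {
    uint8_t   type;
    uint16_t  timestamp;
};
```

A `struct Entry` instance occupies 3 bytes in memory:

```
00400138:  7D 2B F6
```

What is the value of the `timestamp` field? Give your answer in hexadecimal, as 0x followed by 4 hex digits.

0xF62B

`timestamp` follows `type` (1 byte), so it starts at byte offset 1 and occupies 2 bytes.
Bytes at offsets 1..2: 2B F6.
Little-endian: lowest address holds the least-significant byte.
Reassemble most-significant byte first: F6 2B → 0xF62B.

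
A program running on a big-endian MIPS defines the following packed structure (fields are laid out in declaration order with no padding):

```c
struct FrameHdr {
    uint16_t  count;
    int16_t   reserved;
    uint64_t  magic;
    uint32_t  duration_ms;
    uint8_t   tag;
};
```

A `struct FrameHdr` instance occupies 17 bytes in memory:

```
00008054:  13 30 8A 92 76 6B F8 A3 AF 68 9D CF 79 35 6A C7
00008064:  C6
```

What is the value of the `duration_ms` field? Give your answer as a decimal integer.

`duration_ms` follows `count` (2 B), `reserved` (2 B), `magic` (8 B), so it starts at offset 2 + 2 + 8 = 12 and occupies 4 bytes.
Bytes at offsets 12..15: 79 35 6A C7.
In big-endian order the high byte comes first in memory.
The bytes are already most-significant first: 0x79356AC7.
0x79356AC7 = 2033543879.

2033543879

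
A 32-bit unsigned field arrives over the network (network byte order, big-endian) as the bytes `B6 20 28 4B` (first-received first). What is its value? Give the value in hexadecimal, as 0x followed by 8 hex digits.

In big-endian order the high byte comes first in memory.
The bytes are already most-significant first: 0xB620284B.

0xB620284B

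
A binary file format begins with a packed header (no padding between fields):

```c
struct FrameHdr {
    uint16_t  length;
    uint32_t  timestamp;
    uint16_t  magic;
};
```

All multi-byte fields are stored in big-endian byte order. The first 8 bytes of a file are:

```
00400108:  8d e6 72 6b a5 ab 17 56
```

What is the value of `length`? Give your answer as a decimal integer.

`length` is the first field, at byte offset 0, occupying 2 bytes.
Bytes at offsets 0..1: 8D E6.
In big-endian order the high byte comes first in memory.
The bytes are already most-significant first: 0x8DE6.
0x8DE6 = 36326.

36326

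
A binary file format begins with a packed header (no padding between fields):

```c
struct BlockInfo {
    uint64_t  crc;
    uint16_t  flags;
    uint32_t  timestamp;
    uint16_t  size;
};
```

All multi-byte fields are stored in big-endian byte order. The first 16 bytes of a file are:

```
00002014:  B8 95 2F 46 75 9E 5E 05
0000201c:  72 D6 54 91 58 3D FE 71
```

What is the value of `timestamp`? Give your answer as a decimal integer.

1418811453

`timestamp` follows `crc` (8 B), `flags` (2 B), so it starts at offset 8 + 2 = 10 and occupies 4 bytes.
Bytes at offsets 10..13: 54 91 58 3D.
Big-endian stores the most-significant byte at the lowest address.
The bytes are already most-significant first: 0x5491583D.
0x5491583D = 1418811453.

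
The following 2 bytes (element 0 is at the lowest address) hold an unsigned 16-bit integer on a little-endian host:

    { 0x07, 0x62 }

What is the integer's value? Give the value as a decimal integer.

25095

Little-endian: lowest address holds the least-significant byte.
Reassemble most-significant byte first: 62 07 → 0x6207.
0x6207 = 25095.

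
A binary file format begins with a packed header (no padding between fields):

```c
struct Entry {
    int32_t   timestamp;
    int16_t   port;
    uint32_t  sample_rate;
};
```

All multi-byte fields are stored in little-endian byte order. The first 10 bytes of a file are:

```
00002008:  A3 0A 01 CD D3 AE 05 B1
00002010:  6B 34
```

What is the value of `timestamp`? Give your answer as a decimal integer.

-855569757

`timestamp` is the first field, at byte offset 0, occupying 4 bytes.
Bytes at offsets 0..3: A3 0A 01 CD.
In little-endian order the low byte comes first in memory.
Reassemble most-significant byte first: CD 01 0A A3 → 0xCD010AA3.
Top bit is set, so as a signed 32-bit value this is 0xCD010AA3 − 2^32 = -855569757.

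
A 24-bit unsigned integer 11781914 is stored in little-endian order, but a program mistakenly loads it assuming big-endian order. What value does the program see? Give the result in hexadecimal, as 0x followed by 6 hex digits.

0x1AC7B3

11781914 in 24-bit hexadecimal is 0xB3C71A.
Stored little-endian, the bytes at ascending addresses are 1A C7 B3.
Read back as big-endian, the last byte is least significant, giving 0x1AC7B3.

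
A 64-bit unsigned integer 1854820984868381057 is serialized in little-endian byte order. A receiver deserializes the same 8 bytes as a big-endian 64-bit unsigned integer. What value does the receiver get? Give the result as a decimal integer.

1854820984868381057 in 64-bit hexadecimal is 0x19BDA5DBC5052181.
Stored little-endian, the bytes at ascending addresses are 81 21 05 C5 DB A5 BD 19.
Read back as big-endian, the last byte is least significant, giving 0x812105C5DBA5BD19.
0x812105C5DBA5BD19 = 9304724652475923737.

9304724652475923737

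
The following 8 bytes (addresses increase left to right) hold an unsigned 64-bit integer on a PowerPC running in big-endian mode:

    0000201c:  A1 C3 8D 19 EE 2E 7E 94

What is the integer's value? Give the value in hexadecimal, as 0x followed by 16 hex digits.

0xA1C38D19EE2E7E94

Big-endian stores the most-significant byte at the lowest address.
The bytes are already most-significant first: 0xA1C38D19EE2E7E94.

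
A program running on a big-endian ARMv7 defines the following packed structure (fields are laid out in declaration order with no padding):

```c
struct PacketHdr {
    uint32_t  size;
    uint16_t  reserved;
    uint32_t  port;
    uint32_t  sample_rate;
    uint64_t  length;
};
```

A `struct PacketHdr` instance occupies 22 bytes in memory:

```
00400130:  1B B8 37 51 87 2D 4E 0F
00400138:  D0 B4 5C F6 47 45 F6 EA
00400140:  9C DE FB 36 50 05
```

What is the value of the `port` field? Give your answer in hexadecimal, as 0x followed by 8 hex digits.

0x4E0FD0B4

`port` follows `size` (4 B), `reserved` (2 B), so it starts at offset 4 + 2 = 6 and occupies 4 bytes.
Bytes at offsets 6..9: 4E 0F D0 B4.
In big-endian order the high byte comes first in memory.
The bytes are already most-significant first: 0x4E0FD0B4.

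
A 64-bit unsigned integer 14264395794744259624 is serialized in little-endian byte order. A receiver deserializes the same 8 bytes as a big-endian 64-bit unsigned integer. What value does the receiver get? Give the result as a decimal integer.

14264395794744259624 in 64-bit hexadecimal is 0xC5F55066394EB428.
Stored little-endian, the bytes at ascending addresses are 28 B4 4E 39 66 50 F5 C5.
Read back as big-endian, the last byte is least significant, giving 0x28B44E396650F5C5.
0x28B44E396650F5C5 = 2933055265761719749.

2933055265761719749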